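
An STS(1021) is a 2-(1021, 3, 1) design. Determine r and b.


An STS(v) is a 2-(v, 3, 1) BIBD: block size k = 3, λ = 1.
Replication: r(k − 1) = λ(v − 1) ⇒ r·2 = 1021 − 1 = 1020 ⇒ r = 510.
Block count: b = v(v − 1)/6 = 1021·1020/6 = 1041420/6 = 173570.

r = 510, b = 173570.


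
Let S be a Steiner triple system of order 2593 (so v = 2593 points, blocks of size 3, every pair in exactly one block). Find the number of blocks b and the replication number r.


An STS(v) is a 2-(v, 3, 1) BIBD: block size k = 3, λ = 1.
Replication: r(k − 1) = λ(v − 1) ⇒ r·2 = 2593 − 1 = 2592 ⇒ r = 1296.
Block count: b = v(v − 1)/6 = 2593·2592/6 = 6721056/6 = 1120176.

r = 1296, b = 1120176.


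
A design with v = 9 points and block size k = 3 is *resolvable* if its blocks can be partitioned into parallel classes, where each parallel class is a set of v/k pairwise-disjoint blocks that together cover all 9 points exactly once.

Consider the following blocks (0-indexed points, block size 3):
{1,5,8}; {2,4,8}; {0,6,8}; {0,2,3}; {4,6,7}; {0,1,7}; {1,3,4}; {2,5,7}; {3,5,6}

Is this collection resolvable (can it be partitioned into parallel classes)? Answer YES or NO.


v = 9, block size k = 3, number of blocks = 9.
For resolvability, blocks must partition into parallel classes of size v/k = 3.
Total blocks must therefore be a multiple of 3: 9 = 3·3 + 0 ⇒ divisible ✓.
Greedy packing gives 3 candidate class(es). Each should be a full parallel class (size 3, covers all 9 points).
  Class 1 (3 blocks): {1,5,8}; {0,2,3}; {4,6,7}. Points covered: [0, 1, 2, 3, 4, 5, 6, 7, 8].
  Class 2 (3 blocks): {2,4,8}; {0,1,7}; {3,5,6}. Points covered: [0, 1, 2, 3, 4, 5, 6, 7, 8].
  Class 3 (3 blocks): {0,6,8}; {1,3,4}; {2,5,7}. Points covered: [0, 1, 2, 3, 4, 5, 6, 7, 8].
All classes full (size 3)? YES. All classes cover every point? YES.
Resolvable? YES.

YES


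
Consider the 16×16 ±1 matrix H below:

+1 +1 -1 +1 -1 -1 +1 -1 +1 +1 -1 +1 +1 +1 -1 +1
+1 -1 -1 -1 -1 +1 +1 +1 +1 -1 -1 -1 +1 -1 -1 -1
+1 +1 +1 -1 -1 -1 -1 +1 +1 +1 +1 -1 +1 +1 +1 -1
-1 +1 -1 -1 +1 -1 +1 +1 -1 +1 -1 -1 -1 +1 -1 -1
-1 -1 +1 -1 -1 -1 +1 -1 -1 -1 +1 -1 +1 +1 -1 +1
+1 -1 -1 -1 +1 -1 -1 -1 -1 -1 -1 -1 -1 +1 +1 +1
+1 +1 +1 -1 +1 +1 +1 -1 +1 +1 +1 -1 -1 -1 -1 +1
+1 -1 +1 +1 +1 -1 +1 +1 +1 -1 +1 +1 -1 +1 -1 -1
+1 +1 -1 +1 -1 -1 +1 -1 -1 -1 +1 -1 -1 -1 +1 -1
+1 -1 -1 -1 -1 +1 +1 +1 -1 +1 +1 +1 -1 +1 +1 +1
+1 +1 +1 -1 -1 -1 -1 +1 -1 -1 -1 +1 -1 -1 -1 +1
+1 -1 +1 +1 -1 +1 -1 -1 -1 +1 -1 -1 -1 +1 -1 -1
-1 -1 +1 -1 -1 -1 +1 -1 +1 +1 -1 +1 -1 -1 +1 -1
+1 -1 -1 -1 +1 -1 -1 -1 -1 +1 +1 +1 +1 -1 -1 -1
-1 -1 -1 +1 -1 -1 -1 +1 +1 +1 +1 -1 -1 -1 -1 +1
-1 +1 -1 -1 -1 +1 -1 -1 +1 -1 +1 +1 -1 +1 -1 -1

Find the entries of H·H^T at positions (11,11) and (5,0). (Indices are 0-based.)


Row 0 of H: [1, 1, -1, 1, -1, -1, 1, -1, 1, 1, -1, 1, 1, 1, -1, 1].
Row 5 of H: [1, -1, -1, -1, 1, -1, -1, -1, -1, -1, -1, -1, -1, 1, 1, 1].
Row 11 of H: [1, -1, 1, 1, -1, 1, -1, -1, -1, 1, -1, -1, -1, 1, -1, -1].
(H·H^T)[11][11] = Σ_j H[11][j]·H[11][j] = (1)² + (-1)² + (1)² + (1)² + (-1)² + (1)² + (-1)² + (-1)² + (-1)² + (1)² + (-1)² + (-1)² + (-1)² + (1)² + (-1)² + (-1)² = 1 + 1 + 1 + 1 + 1 + 1 + 1 + 1 + 1 + 1 + 1 + 1 + 1 + 1 + 1 + 1 = 16.
(H·H^T)[5][0] = Σ_j H[5][j]·H[0][j] = (1)·(1) + (-1)·(1) + (-1)·(-1) + (-1)·(1) + (1)·(-1) + (-1)·(-1) + (-1)·(1) + (-1)·(-1) + (-1)·(1) + (-1)·(1) + (-1)·(-1) + (-1)·(1) + (-1)·(1) + (1)·(1) + (1)·(-1) + (1)·(1) = 1 + -1 + 1 + -1 + -1 + 1 + -1 + 1 + -1 + -1 + 1 + -1 + -1 + 1 + -1 + 1 = -2.
Rows 5 and 0 are not orthogonal (dot product = -2 ≠ 0), so H is not a Hadamard matrix.

(11,11) entry = 16; (5,0) entry = -2.


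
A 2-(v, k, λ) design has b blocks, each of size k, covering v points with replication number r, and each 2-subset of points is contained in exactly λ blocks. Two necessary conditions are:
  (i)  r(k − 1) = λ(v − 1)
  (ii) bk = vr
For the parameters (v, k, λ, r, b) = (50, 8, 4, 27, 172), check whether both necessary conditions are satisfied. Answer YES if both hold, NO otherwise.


Condition (i): r(k − 1) = 27·7 = 189; λ(v − 1) = 4·49 = 196. Match? NO.
Condition (ii): bk = 172·8 = 1376; vr = 50·27 = 1350. Match? NO.
Both conditions hold? NO.

NO


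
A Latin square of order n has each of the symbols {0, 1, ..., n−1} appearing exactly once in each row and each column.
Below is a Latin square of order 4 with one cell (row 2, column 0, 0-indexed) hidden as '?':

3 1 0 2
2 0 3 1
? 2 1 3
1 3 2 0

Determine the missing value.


Row 2 contains symbols [1, 2, 3] — missing [0].
Column 0 contains symbols [1, 2, 3] — missing [0].
The missing symbol must appear in both missing sets; intersection = [0].
Therefore the hidden value is 0.

Missing value = 0.


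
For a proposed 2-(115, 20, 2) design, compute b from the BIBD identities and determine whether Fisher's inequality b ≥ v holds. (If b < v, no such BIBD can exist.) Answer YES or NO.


b = λv(v − 1)/(k(k − 1)) = 2·115·114/(20·19) = 26220/380 = 69.
Compare with v = 115: b < v, so Fisher's inequality fails.

NO


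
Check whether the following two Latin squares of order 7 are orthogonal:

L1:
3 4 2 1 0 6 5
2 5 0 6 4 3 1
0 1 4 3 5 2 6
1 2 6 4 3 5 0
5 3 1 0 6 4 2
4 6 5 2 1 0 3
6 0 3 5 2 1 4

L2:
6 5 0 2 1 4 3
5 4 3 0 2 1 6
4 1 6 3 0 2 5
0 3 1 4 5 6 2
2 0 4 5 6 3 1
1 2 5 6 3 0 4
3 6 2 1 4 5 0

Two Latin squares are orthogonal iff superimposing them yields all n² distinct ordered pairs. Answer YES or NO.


Form the n² = 49 superimposed pairs (L1[i][j], L2[i][j]), row by row (rows and columns indexed from 0):
row 0: (3,6) (4,5) (2,0) (1,2) (0,1) (6,4) (5,3)
row 1: (2,5) (5,4) (0,3) (6,0) (4,2) (3,1) (1,6)
row 2: (0,4) (1,1) (4,6) (3,3) (5,0) (2,2) (6,5)
row 3: (1,0) (2,3) (6,1) (4,4) (3,5) (5,6) (0,2)
row 4: (5,2) (3,0) (1,4) (0,5) (6,6) (4,3) (2,1)
row 5: (4,1) (6,2) (5,5) (2,6) (1,3) (0,0) (3,4)
row 6: (6,3) (0,6) (3,2) (5,1) (2,4) (1,5) (4,0)
Orthogonality requires all 49 pairs distinct.
Check by first coordinate: for each symbol s of L1, list the L2 entries in the n cells where L1 = s; they must all differ.
  L1 = 0: L2 entries (in reading order) 1, 3, 4, 2, 5, 0, 6 — all 7 distinct ✓
  L1 = 1: L2 entries (in reading order) 2, 6, 1, 0, 4, 3, 5 — all 7 distinct ✓
  L1 = 2: L2 entries (in reading order) 0, 5, 2, 3, 1, 6, 4 — all 7 distinct ✓
  L1 = 3: L2 entries (in reading order) 6, 1, 3, 5, 0, 4, 2 — all 7 distinct ✓
  L1 = 4: L2 entries (in reading order) 5, 2, 6, 4, 3, 1, 0 — all 7 distinct ✓
  L1 = 5: L2 entries (in reading order) 3, 4, 0, 6, 2, 5, 1 — all 7 distinct ✓
  L1 = 6: L2 entries (in reading order) 4, 0, 5, 1, 6, 2, 3 — all 7 distinct ✓
Every symbol of L1 meets every symbol of L2 exactly once, so all 49 pairs are distinct (49 of 49).
Conclusion: YES.

YES


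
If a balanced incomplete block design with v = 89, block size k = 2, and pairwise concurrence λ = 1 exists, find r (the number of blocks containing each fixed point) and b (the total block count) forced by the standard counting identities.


Any 2-(v, k, λ) BIBD satisfies two necessary conditions:
  (i)  Each point sits in r blocks, and counting incidences through any fixed point gives r(k − 1) = λ(v − 1), so r = λ(v − 1)/(k − 1).
  (ii) Total incidences bk = vr, so b = vr/k.
Step 1: r = λ(v − 1)/(k − 1) = 1·(89 − 1)/(2 − 1) = 1·88/1 = 88/1 = 88.
Step 2: b = vr/k = 89·88/2 = 7832/2 = 3916.
Check integrality: r = 88 ∈ Z ✓, b = 3916 ∈ Z ✓.
(These identities are necessary conditions: they determine r and b for any design with these parameters, but do not by themselves prove that one exists.)

r = 88, b = 3916.


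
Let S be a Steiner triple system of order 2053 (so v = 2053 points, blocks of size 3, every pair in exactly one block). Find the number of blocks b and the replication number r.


An STS(v) is a 2-(v, 3, 1) BIBD: block size k = 3, λ = 1.
Replication: r(k − 1) = λ(v − 1) ⇒ r·2 = 2053 − 1 = 2052 ⇒ r = 1026.
Block count: bk = vr ⇒ b·3 = 2053·1026 = 2106378 ⇒ b = 702126.

r = 1026, b = 702126.


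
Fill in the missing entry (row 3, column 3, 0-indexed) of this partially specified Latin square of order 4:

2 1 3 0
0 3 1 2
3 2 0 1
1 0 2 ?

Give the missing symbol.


Row 3 contains symbols [0, 1, 2] — missing [3].
Column 3 contains symbols [0, 1, 2] — missing [3].
The missing symbol must appear in both missing sets; intersection = [3].
Therefore the hidden value is 3.

Missing value = 3.


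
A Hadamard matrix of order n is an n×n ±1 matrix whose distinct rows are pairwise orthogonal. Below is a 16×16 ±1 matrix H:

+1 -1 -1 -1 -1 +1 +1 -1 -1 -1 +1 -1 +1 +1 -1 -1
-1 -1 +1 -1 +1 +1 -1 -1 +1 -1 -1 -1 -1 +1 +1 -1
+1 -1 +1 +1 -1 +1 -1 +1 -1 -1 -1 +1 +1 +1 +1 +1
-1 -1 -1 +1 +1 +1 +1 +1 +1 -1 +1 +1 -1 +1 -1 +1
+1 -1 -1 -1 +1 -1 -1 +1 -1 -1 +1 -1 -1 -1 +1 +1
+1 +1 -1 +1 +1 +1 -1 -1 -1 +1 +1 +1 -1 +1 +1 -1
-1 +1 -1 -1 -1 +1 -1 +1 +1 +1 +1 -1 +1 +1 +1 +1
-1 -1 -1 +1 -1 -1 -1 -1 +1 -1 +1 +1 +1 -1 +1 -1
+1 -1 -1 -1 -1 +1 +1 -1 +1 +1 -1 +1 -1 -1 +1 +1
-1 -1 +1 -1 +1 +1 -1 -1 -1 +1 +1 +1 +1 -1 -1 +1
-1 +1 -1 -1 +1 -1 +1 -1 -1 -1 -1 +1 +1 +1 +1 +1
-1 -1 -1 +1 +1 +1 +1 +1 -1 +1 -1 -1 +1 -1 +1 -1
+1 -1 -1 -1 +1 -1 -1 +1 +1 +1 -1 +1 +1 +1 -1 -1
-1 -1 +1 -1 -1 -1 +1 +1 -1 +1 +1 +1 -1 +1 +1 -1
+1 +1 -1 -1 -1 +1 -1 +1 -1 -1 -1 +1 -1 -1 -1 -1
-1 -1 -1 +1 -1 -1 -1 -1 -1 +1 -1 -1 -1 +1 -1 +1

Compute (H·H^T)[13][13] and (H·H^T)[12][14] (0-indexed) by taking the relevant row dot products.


Row 12 of H: [1, -1, -1, -1, 1, -1, -1, 1, 1, 1, -1, 1, 1, 1, -1, -1].
Row 13 of H: [-1, -1, 1, -1, -1, -1, 1, 1, -1, 1, 1, 1, -1, 1, 1, -1].
Row 14 of H: [1, 1, -1, -1, -1, 1, -1, 1, -1, -1, -1, 1, -1, -1, -1, -1].
(H·H^T)[13][13] = Σ_j H[13][j]·H[13][j] = (-1)² + (-1)² + (1)² + (-1)² + (-1)² + (-1)² + (1)² + (1)² + (-1)² + (1)² + (1)² + (1)² + (-1)² + (1)² + (1)² + (-1)² = 1 + 1 + 1 + 1 + 1 + 1 + 1 + 1 + 1 + 1 + 1 + 1 + 1 + 1 + 1 + 1 = 16.
(H·H^T)[12][14] = Σ_j H[12][j]·H[14][j] = (1)·(1) + (-1)·(1) + (-1)·(-1) + (-1)·(-1) + (1)·(-1) + (-1)·(1) + (-1)·(-1) + (1)·(1) + (1)·(-1) + (1)·(-1) + (-1)·(-1) + (1)·(1) + (1)·(-1) + (1)·(-1) + (-1)·(-1) + (-1)·(-1) = 1 + -1 + 1 + 1 + -1 + -1 + 1 + 1 + -1 + -1 + 1 + 1 + -1 + -1 + 1 + 1 = 2.
Rows 12 and 14 are not orthogonal (dot product = 2 ≠ 0), so H is not a Hadamard matrix.

(13,13) entry = 16; (12,14) entry = 2.


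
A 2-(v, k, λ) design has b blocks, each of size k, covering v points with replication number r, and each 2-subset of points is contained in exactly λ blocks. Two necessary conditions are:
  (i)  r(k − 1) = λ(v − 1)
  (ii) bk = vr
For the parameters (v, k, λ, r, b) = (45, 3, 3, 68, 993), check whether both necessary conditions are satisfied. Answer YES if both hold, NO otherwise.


Condition (i): r(k − 1) = 68·2 = 136; λ(v − 1) = 3·44 = 132. Match? NO.
Condition (ii): bk = 993·3 = 2979; vr = 45·68 = 3060. Match? NO.
Both conditions hold? NO.

NO


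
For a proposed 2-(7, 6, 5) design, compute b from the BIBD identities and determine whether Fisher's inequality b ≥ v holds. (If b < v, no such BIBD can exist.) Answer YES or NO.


b = λv(v − 1)/(k(k − 1)) = 5·7·6/(6·5) = 210/30 = 7.
Compare with v = 7: b ≥ v, so Fisher's inequality holds.

YES


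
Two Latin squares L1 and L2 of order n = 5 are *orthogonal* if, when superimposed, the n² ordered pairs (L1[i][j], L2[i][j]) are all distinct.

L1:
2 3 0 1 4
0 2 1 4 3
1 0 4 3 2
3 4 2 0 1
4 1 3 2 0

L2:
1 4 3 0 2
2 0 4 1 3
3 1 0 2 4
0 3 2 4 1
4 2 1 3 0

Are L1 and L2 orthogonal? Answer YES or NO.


Form the n² = 25 superimposed pairs (L1[i][j], L2[i][j]), row by row (rows and columns indexed from 0):
row 0: (2,1) (3,4) (0,3) (1,0) (4,2)
row 1: (0,2) (2,0) (1,4) (4,1) (3,3)
row 2: (1,3) (0,1) (4,0) (3,2) (2,4)
row 3: (3,0) (4,3) (2,2) (0,4) (1,1)
row 4: (4,4) (1,2) (3,1) (2,3) (0,0)
Orthogonality requires all 25 pairs distinct.
Check by first coordinate: for each symbol s of L1, list the L2 entries in the n cells where L1 = s; they must all differ.
  L1 = 0: L2 entries (in reading order) 3, 2, 1, 4, 0 — all 5 distinct ✓
  L1 = 1: L2 entries (in reading order) 0, 4, 3, 1, 2 — all 5 distinct ✓
  L1 = 2: L2 entries (in reading order) 1, 0, 4, 2, 3 — all 5 distinct ✓
  L1 = 3: L2 entries (in reading order) 4, 3, 2, 0, 1 — all 5 distinct ✓
  L1 = 4: L2 entries (in reading order) 2, 1, 0, 3, 4 — all 5 distinct ✓
Every symbol of L1 meets every symbol of L2 exactly once, so all 25 pairs are distinct (25 of 25).
Conclusion: YES.

YES


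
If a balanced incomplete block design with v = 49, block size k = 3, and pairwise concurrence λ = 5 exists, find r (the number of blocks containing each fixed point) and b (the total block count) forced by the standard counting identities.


Any 2-(v, k, λ) BIBD satisfies two necessary conditions:
  (i)  Each point sits in r blocks, and counting incidences through any fixed point gives r(k − 1) = λ(v − 1), so r = λ(v − 1)/(k − 1).
  (ii) Total incidences bk = vr, so b = vr/k.
Step 1: r = λ(v − 1)/(k − 1) = 5·(49 − 1)/(3 − 1) = 5·48/2 = 240/2 = 120.
Step 2: b = vr/k = 49·120/3 = 5880/3 = 1960.
Check integrality: r = 120 ∈ Z ✓, b = 1960 ∈ Z ✓.
(These identities are necessary conditions: they determine r and b for any design with these parameters, but do not by themselves prove that one exists.)

r = 120, b = 1960.


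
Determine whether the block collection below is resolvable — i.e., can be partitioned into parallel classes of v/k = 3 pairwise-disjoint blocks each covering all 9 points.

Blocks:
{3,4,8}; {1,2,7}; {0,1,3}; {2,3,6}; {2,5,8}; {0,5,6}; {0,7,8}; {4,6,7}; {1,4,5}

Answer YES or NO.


v = 9, block size k = 3, number of blocks = 9.
For resolvability, blocks must partition into parallel classes of size v/k = 3.
Total blocks must therefore be a multiple of 3: 9 = 3·3 + 0 ⇒ divisible ✓.
Greedy packing gives 3 candidate class(es). Each should be a full parallel class (size 3, covers all 9 points).
  Class 1 (3 blocks): {3,4,8}; {1,2,7}; {0,5,6}. Points covered: [0, 1, 2, 3, 4, 5, 6, 7, 8].
  Class 2 (3 blocks): {0,1,3}; {2,5,8}; {4,6,7}. Points covered: [0, 1, 2, 3, 4, 5, 6, 7, 8].
  Class 3 (3 blocks): {2,3,6}; {0,7,8}; {1,4,5}. Points covered: [0, 1, 2, 3, 4, 5, 6, 7, 8].
All classes full (size 3)? YES. All classes cover every point? YES.
Resolvable? YES.

YES


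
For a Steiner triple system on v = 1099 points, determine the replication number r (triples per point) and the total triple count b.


An STS(v) is a 2-(v, 3, 1) BIBD: block size k = 3, λ = 1.
Replication: r(k − 1) = λ(v − 1) ⇒ r·2 = 1099 − 1 = 1098 ⇒ r = 549.
Block count: bk = vr ⇒ b·3 = 1099·549 = 603351 ⇒ b = 201117.
(Check via b = v(v − 1)/6 = 1099·1098/6 = 1206702/6 = 201117.)

r = 549, b = 201117.


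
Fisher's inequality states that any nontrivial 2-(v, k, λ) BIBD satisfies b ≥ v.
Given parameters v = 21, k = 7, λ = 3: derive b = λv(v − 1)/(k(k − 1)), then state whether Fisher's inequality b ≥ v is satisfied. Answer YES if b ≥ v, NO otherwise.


b = λv(v − 1)/(k(k − 1)) = 3·21·20/(7·6) = 1260/42 = 30.
Compare with v = 21: b ≥ v, so Fisher's inequality holds.

YES


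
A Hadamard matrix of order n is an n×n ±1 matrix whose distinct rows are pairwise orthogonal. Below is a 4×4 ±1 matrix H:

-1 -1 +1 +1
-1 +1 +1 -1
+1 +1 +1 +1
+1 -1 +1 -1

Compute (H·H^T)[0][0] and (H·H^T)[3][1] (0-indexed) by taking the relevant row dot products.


Row 0 of H: [-1, -1, 1, 1].
Row 1 of H: [-1, 1, 1, -1].
Row 3 of H: [1, -1, 1, -1].
(H·H^T)[0][0] = Σ_j H[0][j]·H[0][j] = (-1)² + (-1)² + (1)² + (1)² = 1 + 1 + 1 + 1 = 4.
(H·H^T)[3][1] = Σ_j H[3][j]·H[1][j] = (1)·(-1) + (-1)·(1) + (1)·(1) + (-1)·(-1) = -1 + -1 + 1 + 1 = 0.
So rows 3 and 1 are orthogonal; the diagonal entry equals n = 4.

(0,0) entry = 4; (3,1) entry = 0.


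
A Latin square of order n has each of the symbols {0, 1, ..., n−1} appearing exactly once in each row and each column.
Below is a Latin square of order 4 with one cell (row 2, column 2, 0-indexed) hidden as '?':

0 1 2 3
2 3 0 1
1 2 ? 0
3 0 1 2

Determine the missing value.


Row 2 contains symbols [0, 1, 2] — missing [3].
Column 2 contains symbols [0, 1, 2] — missing [3].
The missing symbol must appear in both missing sets; intersection = [3].
Therefore the hidden value is 3.

Missing value = 3.


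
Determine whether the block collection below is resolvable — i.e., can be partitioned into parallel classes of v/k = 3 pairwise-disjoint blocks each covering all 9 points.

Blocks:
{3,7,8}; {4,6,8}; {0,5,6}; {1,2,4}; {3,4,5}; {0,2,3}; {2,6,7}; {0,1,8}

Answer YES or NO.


v = 9, block size k = 3, number of blocks = 8.
For resolvability, blocks must partition into parallel classes of size v/k = 3.
Total blocks must therefore be a multiple of 3: 8 = 3·2 + 2 ⇒ not divisible ✗.
Resolvable? NO.

NO


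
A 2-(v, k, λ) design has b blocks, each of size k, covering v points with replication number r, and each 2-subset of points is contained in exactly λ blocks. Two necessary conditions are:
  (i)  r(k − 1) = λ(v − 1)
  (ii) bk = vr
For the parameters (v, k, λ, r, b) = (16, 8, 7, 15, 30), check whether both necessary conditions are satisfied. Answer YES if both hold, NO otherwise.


Condition (i): r(k − 1) = 15·7 = 105; λ(v − 1) = 7·15 = 105. Match? YES.
Condition (ii): bk = 30·8 = 240; vr = 16·15 = 240. Match? YES.
Both conditions hold? YES.

YES


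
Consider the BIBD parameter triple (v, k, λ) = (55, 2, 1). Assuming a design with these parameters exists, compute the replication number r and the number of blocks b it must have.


Any 2-(v, k, λ) BIBD satisfies two necessary conditions:
  (i)  Each point sits in r blocks, and counting incidences through any fixed point gives r(k − 1) = λ(v − 1), so r = λ(v − 1)/(k − 1).
  (ii) Total incidences bk = vr, so b = vr/k.
Step 1: r = λ(v − 1)/(k − 1) = 1·(55 − 1)/(2 − 1) = 1·54/1 = 54/1 = 54.
Step 2: b = vr/k = 55·54/2 = 2970/2 = 1485.
Check integrality: r = 54 ∈ Z ✓, b = 1485 ∈ Z ✓.
(These identities are necessary conditions: they determine r and b for any design with these parameters, but do not by themselves prove that one exists.)

r = 54, b = 1485.


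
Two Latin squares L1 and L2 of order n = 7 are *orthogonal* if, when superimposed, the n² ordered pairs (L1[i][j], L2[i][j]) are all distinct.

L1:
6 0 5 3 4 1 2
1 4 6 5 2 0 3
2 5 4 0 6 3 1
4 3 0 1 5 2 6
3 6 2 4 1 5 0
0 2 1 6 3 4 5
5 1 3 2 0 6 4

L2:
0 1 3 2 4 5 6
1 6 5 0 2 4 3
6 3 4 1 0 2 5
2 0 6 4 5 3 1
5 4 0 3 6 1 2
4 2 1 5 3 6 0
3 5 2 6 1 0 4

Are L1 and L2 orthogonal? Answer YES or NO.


Form the n² = 49 superimposed pairs (L1[i][j], L2[i][j]), row by row (rows and columns indexed from 0):
row 0: (6,0) (0,1) (5,3) (3,2) (4,4) (1,5) (2,6)
row 1: (1,1) (4,6) (6,5) (5,0) (2,2) (0,4) (3,3)
row 2: (2,6) (5,3) (4,4) (0,1) (6,0) (3,2) (1,5)
row 3: (4,2) (3,0) (0,6) (1,4) (5,5) (2,3) (6,1)
row 4: (3,5) (6,4) (2,0) (4,3) (1,6) (5,1) (0,2)
row 5: (0,4) (2,2) (1,1) (6,5) (3,3) (4,6) (5,0)
row 6: (5,3) (1,5) (3,2) (2,6) (0,1) (6,0) (4,4)
Orthogonality requires all 49 pairs distinct.
But the pair (2,6) repeats: cell (0,6) has L1 = 2, L2 = 6, and cell (2,0) has L1 = 2, L2 = 6.
A repeated pair means some other pair never occurs (only 28 distinct pairs out of 49), so the squares are not orthogonal.
Conclusion: NO.

NO


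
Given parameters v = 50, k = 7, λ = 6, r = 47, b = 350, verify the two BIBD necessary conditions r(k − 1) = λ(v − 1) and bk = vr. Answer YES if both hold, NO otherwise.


Condition (i): r(k − 1) = 47·6 = 282; λ(v − 1) = 6·49 = 294. Match? NO.
Condition (ii): bk = 350·7 = 2450; vr = 50·47 = 2350. Match? NO.
Both conditions hold? NO.

NO


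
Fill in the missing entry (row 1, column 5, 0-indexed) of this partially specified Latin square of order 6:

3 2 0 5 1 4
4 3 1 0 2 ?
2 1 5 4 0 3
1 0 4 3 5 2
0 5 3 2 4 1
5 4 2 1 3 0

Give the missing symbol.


Row 1 contains symbols [0, 1, 2, 3, 4] — missing [5].
Column 5 contains symbols [0, 1, 2, 3, 4] — missing [5].
The missing symbol must appear in both missing sets; intersection = [5].
Therefore the hidden value is 5.

Missing value = 5.


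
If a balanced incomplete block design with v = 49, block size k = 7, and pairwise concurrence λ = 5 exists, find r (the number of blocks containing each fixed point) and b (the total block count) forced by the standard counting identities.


Any 2-(v, k, λ) BIBD satisfies two necessary conditions:
  (i)  Each point sits in r blocks, and counting incidences through any fixed point gives r(k − 1) = λ(v − 1), so r = λ(v − 1)/(k − 1).
  (ii) Total incidences bk = vr, so b = vr/k.
Step 1: r = λ(v − 1)/(k − 1) = 5·(49 − 1)/(7 − 1) = 5·48/6 = 240/6 = 40.
Step 2: b = vr/k = 49·40/7 = 1960/7 = 280.
Check integrality: r = 40 ∈ Z ✓, b = 280 ∈ Z ✓.
(These identities are necessary conditions: they determine r and b for any design with these parameters, but do not by themselves prove that one exists.)

r = 40, b = 280.


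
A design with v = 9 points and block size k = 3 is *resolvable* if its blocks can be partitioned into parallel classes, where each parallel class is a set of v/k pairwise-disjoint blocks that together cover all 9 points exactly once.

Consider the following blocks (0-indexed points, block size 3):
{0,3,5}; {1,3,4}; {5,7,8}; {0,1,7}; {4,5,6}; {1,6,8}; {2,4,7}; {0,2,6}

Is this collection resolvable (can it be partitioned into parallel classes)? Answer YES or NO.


v = 9, block size k = 3, number of blocks = 8.
For resolvability, blocks must partition into parallel classes of size v/k = 3.
Total blocks must therefore be a multiple of 3: 8 = 3·2 + 2 ⇒ not divisible ✗.
Resolvable? NO.

NO


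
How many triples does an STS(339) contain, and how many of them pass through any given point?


An STS(v) is a 2-(v, 3, 1) BIBD: block size k = 3, λ = 1.
Replication: r(k − 1) = λ(v − 1) ⇒ r·2 = 339 − 1 = 338 ⇒ r = 169.
Block count: b = v(v − 1)/6 = 339·338/6 = 114582/6 = 19097.

r = 169, b = 19097.


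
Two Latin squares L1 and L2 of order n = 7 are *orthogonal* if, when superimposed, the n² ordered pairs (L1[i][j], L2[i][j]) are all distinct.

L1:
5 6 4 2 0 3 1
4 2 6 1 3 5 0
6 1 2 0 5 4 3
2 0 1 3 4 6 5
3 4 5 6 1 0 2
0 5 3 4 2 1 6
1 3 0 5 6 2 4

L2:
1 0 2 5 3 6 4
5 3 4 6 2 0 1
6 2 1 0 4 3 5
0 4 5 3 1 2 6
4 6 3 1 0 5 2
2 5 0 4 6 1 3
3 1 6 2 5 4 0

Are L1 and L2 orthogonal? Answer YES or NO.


Form the n² = 49 superimposed pairs (L1[i][j], L2[i][j]), row by row (rows and columns indexed from 0):
row 0: (5,1) (6,0) (4,2) (2,5) (0,3) (3,6) (1,4)
row 1: (4,5) (2,3) (6,4) (1,6) (3,2) (5,0) (0,1)
row 2: (6,6) (1,2) (2,1) (0,0) (5,4) (4,3) (3,5)
row 3: (2,0) (0,4) (1,5) (3,3) (4,1) (6,2) (5,6)
row 4: (3,4) (4,6) (5,3) (6,1) (1,0) (0,5) (2,2)
row 5: (0,2) (5,5) (3,0) (4,4) (2,6) (1,1) (6,3)
row 6: (1,3) (3,1) (0,6) (5,2) (6,5) (2,4) (4,0)
Orthogonality requires all 49 pairs distinct.
Check by first coordinate: for each symbol s of L1, list the L2 entries in the n cells where L1 = s; they must all differ.
  L1 = 0: L2 entries (in reading order) 3, 1, 0, 4, 5, 2, 6 — all 7 distinct ✓
  L1 = 1: L2 entries (in reading order) 4, 6, 2, 5, 0, 1, 3 — all 7 distinct ✓
  L1 = 2: L2 entries (in reading order) 5, 3, 1, 0, 2, 6, 4 — all 7 distinct ✓
  L1 = 3: L2 entries (in reading order) 6, 2, 5, 3, 4, 0, 1 — all 7 distinct ✓
  L1 = 4: L2 entries (in reading order) 2, 5, 3, 1, 6, 4, 0 — all 7 distinct ✓
  L1 = 5: L2 entries (in reading order) 1, 0, 4, 6, 3, 5, 2 — all 7 distinct ✓
  L1 = 6: L2 entries (in reading order) 0, 4, 6, 2, 1, 3, 5 — all 7 distinct ✓
Every symbol of L1 meets every symbol of L2 exactly once, so all 49 pairs are distinct (49 of 49).
Conclusion: YES.

YES


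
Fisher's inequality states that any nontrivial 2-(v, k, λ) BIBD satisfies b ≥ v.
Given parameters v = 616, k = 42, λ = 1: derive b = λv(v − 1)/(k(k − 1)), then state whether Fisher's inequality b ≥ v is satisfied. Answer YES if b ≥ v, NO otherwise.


r = λ(v − 1)/(k − 1) = 1·615/41 = 15.
b = vr/k = 616·15/42 = 220.
Fisher's inequality: b ≥ v ⇔ 220 ≥ 616? NO.

NO


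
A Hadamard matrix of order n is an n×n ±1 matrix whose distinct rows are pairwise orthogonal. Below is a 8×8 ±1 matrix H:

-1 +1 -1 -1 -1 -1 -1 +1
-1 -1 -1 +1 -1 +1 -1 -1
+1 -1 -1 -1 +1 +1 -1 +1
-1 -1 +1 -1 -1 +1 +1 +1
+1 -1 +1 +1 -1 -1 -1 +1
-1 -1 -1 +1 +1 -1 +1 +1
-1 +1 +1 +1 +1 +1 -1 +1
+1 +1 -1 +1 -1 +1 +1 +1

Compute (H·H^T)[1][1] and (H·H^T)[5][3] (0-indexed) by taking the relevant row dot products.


Row 1 of H: [-1, -1, -1, 1, -1, 1, -1, -1].
Row 3 of H: [-1, -1, 1, -1, -1, 1, 1, 1].
Row 5 of H: [-1, -1, -1, 1, 1, -1, 1, 1].
(H·H^T)[1][1] = Σ_j H[1][j]·H[1][j] = (-1)² + (-1)² + (-1)² + (1)² + (-1)² + (1)² + (-1)² + (-1)² = 1 + 1 + 1 + 1 + 1 + 1 + 1 + 1 = 8.
(H·H^T)[5][3] = Σ_j H[5][j]·H[3][j] = (-1)·(-1) + (-1)·(-1) + (-1)·(1) + (1)·(-1) + (1)·(-1) + (-1)·(1) + (1)·(1) + (1)·(1) = 1 + 1 + -1 + -1 + -1 + -1 + 1 + 1 = 0.
So rows 5 and 3 are orthogonal; the diagonal entry equals n = 8.

(1,1) entry = 8; (5,3) entry = 0.


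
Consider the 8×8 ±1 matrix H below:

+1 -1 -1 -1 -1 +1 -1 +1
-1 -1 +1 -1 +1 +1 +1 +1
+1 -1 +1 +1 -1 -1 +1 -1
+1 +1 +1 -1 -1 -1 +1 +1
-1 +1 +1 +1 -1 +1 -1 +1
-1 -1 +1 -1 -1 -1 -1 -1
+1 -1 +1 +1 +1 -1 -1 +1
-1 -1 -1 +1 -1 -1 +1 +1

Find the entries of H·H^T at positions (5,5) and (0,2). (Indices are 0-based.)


Row 0 of H: [1, -1, -1, -1, -1, 1, -1, 1].
Row 2 of H: [1, -1, 1, 1, -1, -1, 1, -1].
Row 5 of H: [-1, -1, 1, -1, -1, -1, -1, -1].
(H·H^T)[5][5] = Σ_j H[5][j]·H[5][j] = (-1)² + (-1)² + (1)² + (-1)² + (-1)² + (-1)² + (-1)² + (-1)² = 1 + 1 + 1 + 1 + 1 + 1 + 1 + 1 = 8.
(H·H^T)[0][2] = Σ_j H[0][j]·H[2][j] = (1)·(1) + (-1)·(-1) + (-1)·(1) + (-1)·(1) + (-1)·(-1) + (1)·(-1) + (-1)·(1) + (1)·(-1) = 1 + 1 + -1 + -1 + 1 + -1 + -1 + -1 = -2.
Rows 0 and 2 are not orthogonal (dot product = -2 ≠ 0), so H is not a Hadamard matrix.

(5,5) entry = 8; (0,2) entry = -2.


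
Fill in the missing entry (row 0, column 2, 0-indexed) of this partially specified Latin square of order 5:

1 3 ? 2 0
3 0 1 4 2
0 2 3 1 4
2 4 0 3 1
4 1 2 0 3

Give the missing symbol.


Row 0 contains symbols [0, 1, 2, 3] — missing [4].
Column 2 contains symbols [0, 1, 2, 3] — missing [4].
The missing symbol must appear in both missing sets; intersection = [4].
Therefore the hidden value is 4.

Missing value = 4.


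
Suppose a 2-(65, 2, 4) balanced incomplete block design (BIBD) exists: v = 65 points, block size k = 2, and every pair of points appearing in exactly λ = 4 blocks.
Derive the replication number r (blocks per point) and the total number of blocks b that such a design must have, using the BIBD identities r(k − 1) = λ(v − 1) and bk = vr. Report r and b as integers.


Any 2-(v, k, λ) BIBD satisfies two necessary conditions:
  (i)  Each point sits in r blocks, and counting incidences through any fixed point gives r(k − 1) = λ(v − 1), so r = λ(v − 1)/(k − 1).
  (ii) Total incidences bk = vr, so b = vr/k.
Step 1: r = λ(v − 1)/(k − 1) = 4·(65 − 1)/(2 − 1) = 4·64/1 = 256/1 = 256.
Step 2: b = vr/k = 65·256/2 = 16640/2 = 8320.
Check integrality: r = 256 ∈ Z ✓, b = 8320 ∈ Z ✓.
(These identities are necessary conditions: they determine r and b for any design with these parameters, but do not by themselves prove that one exists.)

r = 256, b = 8320.


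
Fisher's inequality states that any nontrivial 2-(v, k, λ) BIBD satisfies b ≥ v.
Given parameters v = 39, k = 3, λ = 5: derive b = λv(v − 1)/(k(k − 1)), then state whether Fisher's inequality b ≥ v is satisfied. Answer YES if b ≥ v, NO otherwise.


b = λv(v − 1)/(k(k − 1)) = 5·39·38/(3·2) = 7410/6 = 1235.
Compare with v = 39: b ≥ v, so Fisher's inequality holds.

YES


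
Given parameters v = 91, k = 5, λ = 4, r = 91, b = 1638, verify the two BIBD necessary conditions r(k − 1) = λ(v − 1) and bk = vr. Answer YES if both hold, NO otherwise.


Condition (i): r(k − 1) = 91·4 = 364; λ(v − 1) = 4·90 = 360. Match? NO.
Condition (ii): bk = 1638·5 = 8190; vr = 91·91 = 8281. Match? NO.
Both conditions hold? NO.

NO


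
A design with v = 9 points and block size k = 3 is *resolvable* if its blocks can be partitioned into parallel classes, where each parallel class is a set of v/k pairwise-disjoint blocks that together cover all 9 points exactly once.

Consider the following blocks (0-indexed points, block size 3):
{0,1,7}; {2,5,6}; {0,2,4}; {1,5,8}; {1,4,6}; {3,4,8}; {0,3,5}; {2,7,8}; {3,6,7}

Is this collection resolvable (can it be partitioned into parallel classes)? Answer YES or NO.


v = 9, block size k = 3, number of blocks = 9.
For resolvability, blocks must partition into parallel classes of size v/k = 3.
Total blocks must therefore be a multiple of 3: 9 = 3·3 + 0 ⇒ divisible ✓.
Greedy packing gives 3 candidate class(es). Each should be a full parallel class (size 3, covers all 9 points).
  Class 1 (3 blocks): {0,1,7}; {2,5,6}; {3,4,8}. Points covered: [0, 1, 2, 3, 4, 5, 6, 7, 8].
  Class 2 (3 blocks): {0,2,4}; {1,5,8}; {3,6,7}. Points covered: [0, 1, 2, 3, 4, 5, 6, 7, 8].
  Class 3 (3 blocks): {1,4,6}; {0,3,5}; {2,7,8}. Points covered: [0, 1, 2, 3, 4, 5, 6, 7, 8].
All classes full (size 3)? YES. All classes cover every point? YES.
Resolvable? YES.

YES


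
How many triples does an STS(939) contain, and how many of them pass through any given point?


An STS(v) is a 2-(v, 3, 1) BIBD: block size k = 3, λ = 1.
Replication: r(k − 1) = λ(v − 1) ⇒ r·2 = 939 − 1 = 938 ⇒ r = 469.
Block count: bk = vr ⇒ b·3 = 939·469 = 440391 ⇒ b = 146797.
(Check via b = v(v − 1)/6 = 939·938/6 = 880782/6 = 146797.)

r = 469, b = 146797.


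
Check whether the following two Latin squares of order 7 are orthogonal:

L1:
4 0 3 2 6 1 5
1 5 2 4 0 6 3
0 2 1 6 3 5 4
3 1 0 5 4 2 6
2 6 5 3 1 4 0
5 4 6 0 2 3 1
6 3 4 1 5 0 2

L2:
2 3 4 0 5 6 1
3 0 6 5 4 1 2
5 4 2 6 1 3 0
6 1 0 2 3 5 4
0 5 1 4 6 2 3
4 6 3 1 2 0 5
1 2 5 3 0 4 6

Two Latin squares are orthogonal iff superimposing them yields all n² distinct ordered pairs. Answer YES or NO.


Form the n² = 49 superimposed pairs (L1[i][j], L2[i][j]), row by row (rows and columns indexed from 0):
row 0: (4,2) (0,3) (3,4) (2,0) (6,5) (1,6) (5,1)
row 1: (1,3) (5,0) (2,6) (4,5) (0,4) (6,1) (3,2)
row 2: (0,5) (2,4) (1,2) (6,6) (3,1) (5,3) (4,0)
row 3: (3,6) (1,1) (0,0) (5,2) (4,3) (2,5) (6,4)
row 4: (2,0) (6,5) (5,1) (3,4) (1,6) (4,2) (0,3)
row 5: (5,4) (4,6) (6,3) (0,1) (2,2) (3,0) (1,5)
row 6: (6,1) (3,2) (4,5) (1,3) (5,0) (0,4) (2,6)
Orthogonality requires all 49 pairs distinct.
But the pair (2,0) repeats: cell (0,3) has L1 = 2, L2 = 0, and cell (4,0) has L1 = 2, L2 = 0.
A repeated pair means some other pair never occurs (only 35 distinct pairs out of 49), so the squares are not orthogonal.
Conclusion: NO.

NO


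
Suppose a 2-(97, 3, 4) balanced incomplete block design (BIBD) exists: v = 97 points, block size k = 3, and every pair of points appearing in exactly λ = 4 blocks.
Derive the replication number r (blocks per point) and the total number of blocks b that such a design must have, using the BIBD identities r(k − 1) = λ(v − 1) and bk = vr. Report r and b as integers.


Any 2-(v, k, λ) BIBD satisfies two necessary conditions:
  (i)  Each point sits in r blocks, and counting incidences through any fixed point gives r(k − 1) = λ(v − 1), so r = λ(v − 1)/(k − 1).
  (ii) Total incidences bk = vr, so b = vr/k.
Step 1: r = λ(v − 1)/(k − 1) = 4·(97 − 1)/(3 − 1) = 4·96/2 = 384/2 = 192.
Step 2: b = vr/k = 97·192/3 = 18624/3 = 6208.
Check integrality: r = 192 ∈ Z ✓, b = 6208 ∈ Z ✓.
(These identities are necessary conditions: they determine r and b for any design with these parameters, but do not by themselves prove that one exists.)

r = 192, b = 6208.


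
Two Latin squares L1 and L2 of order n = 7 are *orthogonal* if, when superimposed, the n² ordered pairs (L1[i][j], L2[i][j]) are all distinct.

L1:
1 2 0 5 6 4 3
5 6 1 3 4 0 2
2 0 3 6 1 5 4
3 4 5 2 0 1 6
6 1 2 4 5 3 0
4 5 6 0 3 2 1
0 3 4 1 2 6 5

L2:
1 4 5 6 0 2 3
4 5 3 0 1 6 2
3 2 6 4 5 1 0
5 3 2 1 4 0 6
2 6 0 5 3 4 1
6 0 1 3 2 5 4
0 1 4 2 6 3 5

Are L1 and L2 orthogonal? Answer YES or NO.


Form the n² = 49 superimposed pairs (L1[i][j], L2[i][j]), row by row (rows and columns indexed from 0):
row 0: (1,1) (2,4) (0,5) (5,6) (6,0) (4,2) (3,3)
row 1: (5,4) (6,5) (1,3) (3,0) (4,1) (0,6) (2,2)
row 2: (2,3) (0,2) (3,6) (6,4) (1,5) (5,1) (4,0)
row 3: (3,5) (4,3) (5,2) (2,1) (0,4) (1,0) (6,6)
row 4: (6,2) (1,6) (2,0) (4,5) (5,3) (3,4) (0,1)
row 5: (4,6) (5,0) (6,1) (0,3) (3,2) (2,5) (1,4)
row 6: (0,0) (3,1) (4,4) (1,2) (2,6) (6,3) (5,5)
Orthogonality requires all 49 pairs distinct.
Check by first coordinate: for each symbol s of L1, list the L2 entries in the n cells where L1 = s; they must all differ.
  L1 = 0: L2 entries (in reading order) 5, 6, 2, 4, 1, 3, 0 — all 7 distinct ✓
  L1 = 1: L2 entries (in reading order) 1, 3, 5, 0, 6, 4, 2 — all 7 distinct ✓
  L1 = 2: L2 entries (in reading order) 4, 2, 3, 1, 0, 5, 6 — all 7 distinct ✓
  L1 = 3: L2 entries (in reading order) 3, 0, 6, 5, 4, 2, 1 — all 7 distinct ✓
  L1 = 4: L2 entries (in reading order) 2, 1, 0, 3, 5, 6, 4 — all 7 distinct ✓
  L1 = 5: L2 entries (in reading order) 6, 4, 1, 2, 3, 0, 5 — all 7 distinct ✓
  L1 = 6: L2 entries (in reading order) 0, 5, 4, 6, 2, 1, 3 — all 7 distinct ✓
Every symbol of L1 meets every symbol of L2 exactly once, so all 49 pairs are distinct (49 of 49).
Conclusion: YES.

YES


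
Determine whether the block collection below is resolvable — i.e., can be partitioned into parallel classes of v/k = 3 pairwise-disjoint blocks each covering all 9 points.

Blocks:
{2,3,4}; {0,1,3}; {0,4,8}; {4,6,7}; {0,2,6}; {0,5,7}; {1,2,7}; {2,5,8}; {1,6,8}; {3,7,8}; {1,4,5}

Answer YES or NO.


v = 9, block size k = 3, number of blocks = 11.
For resolvability, blocks must partition into parallel classes of size v/k = 3.
Total blocks must therefore be a multiple of 3: 11 = 3·3 + 2 ⇒ not divisible ✗.
Resolvable? NO.

NO


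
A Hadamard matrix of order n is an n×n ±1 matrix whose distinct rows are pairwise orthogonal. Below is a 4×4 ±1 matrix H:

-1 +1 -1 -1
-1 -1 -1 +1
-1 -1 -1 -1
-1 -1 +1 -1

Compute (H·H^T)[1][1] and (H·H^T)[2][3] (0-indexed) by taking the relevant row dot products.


Row 1 of H: [-1, -1, -1, 1].
Row 2 of H: [-1, -1, -1, -1].
Row 3 of H: [-1, -1, 1, -1].
(H·H^T)[1][1] = Σ_j H[1][j]·H[1][j] = (-1)² + (-1)² + (-1)² + (1)² = 1 + 1 + 1 + 1 = 4.
(H·H^T)[2][3] = Σ_j H[2][j]·H[3][j] = (-1)·(-1) + (-1)·(-1) + (-1)·(1) + (-1)·(-1) = 1 + 1 + -1 + 1 = 2.
Rows 2 and 3 are not orthogonal (dot product = 2 ≠ 0), so H is not a Hadamard matrix.

(1,1) entry = 4; (2,3) entry = 2.


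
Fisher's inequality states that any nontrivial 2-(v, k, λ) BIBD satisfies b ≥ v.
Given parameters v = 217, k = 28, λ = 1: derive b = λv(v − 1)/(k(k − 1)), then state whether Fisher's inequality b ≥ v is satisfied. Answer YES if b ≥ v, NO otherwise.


r = λ(v − 1)/(k − 1) = 1·216/27 = 8.
b = vr/k = 217·8/28 = 62.
Fisher's inequality: b ≥ v ⇔ 62 ≥ 217? NO.

NO


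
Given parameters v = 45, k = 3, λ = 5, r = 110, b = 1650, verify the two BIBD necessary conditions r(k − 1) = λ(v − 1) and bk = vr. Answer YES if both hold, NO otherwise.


Condition (i): r(k − 1) = 110·2 = 220; λ(v − 1) = 5·44 = 220. Match? YES.
Condition (ii): bk = 1650·3 = 4950; vr = 45·110 = 4950. Match? YES.
Both conditions hold? YES.

YES


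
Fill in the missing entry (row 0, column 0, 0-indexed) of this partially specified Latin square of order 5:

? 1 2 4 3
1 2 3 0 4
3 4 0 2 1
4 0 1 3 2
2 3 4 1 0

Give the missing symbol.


Row 0 contains symbols [1, 2, 3, 4] — missing [0].
Column 0 contains symbols [1, 2, 3, 4] — missing [0].
The missing symbol must appear in both missing sets; intersection = [0].
Therefore the hidden value is 0.

Missing value = 0.


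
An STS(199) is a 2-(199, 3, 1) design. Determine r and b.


An STS(v) is a 2-(v, 3, 1) BIBD: block size k = 3, λ = 1.
Replication: r(k − 1) = λ(v − 1) ⇒ r·2 = 199 − 1 = 198 ⇒ r = 99.
Block count: b = v(v − 1)/6 = 199·198/6 = 39402/6 = 6567.

r = 99, b = 6567.


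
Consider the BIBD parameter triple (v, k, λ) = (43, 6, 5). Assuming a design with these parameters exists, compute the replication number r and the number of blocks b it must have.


Any 2-(v, k, λ) BIBD satisfies two necessary conditions:
  (i)  Each point sits in r blocks, and counting incidences through any fixed point gives r(k − 1) = λ(v − 1), so r = λ(v − 1)/(k − 1).
  (ii) Total incidences bk = vr, so b = vr/k.
Step 1: r = λ(v − 1)/(k − 1) = 5·(43 − 1)/(6 − 1) = 5·42/5 = 210/5 = 42.
Step 2: b = vr/k = 43·42/6 = 1806/6 = 301.
Check integrality: r = 42 ∈ Z ✓, b = 301 ∈ Z ✓.
(These identities are necessary conditions: they determine r and b for any design with these parameters, but do not by themselves prove that one exists.)

r = 42, b = 301.


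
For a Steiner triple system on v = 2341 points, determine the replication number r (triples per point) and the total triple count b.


An STS(v) is a 2-(v, 3, 1) BIBD: block size k = 3, λ = 1.
Replication: r(k − 1) = λ(v − 1) ⇒ r·2 = 2341 − 1 = 2340 ⇒ r = 1170.
Block count: bk = vr ⇒ b·3 = 2341·1170 = 2738970 ⇒ b = 912990.

r = 1170, b = 912990.


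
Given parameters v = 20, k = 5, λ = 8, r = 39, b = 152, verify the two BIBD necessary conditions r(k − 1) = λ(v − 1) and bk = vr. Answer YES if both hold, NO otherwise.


Condition (i): r(k − 1) = 39·4 = 156; λ(v − 1) = 8·19 = 152. Match? NO.
Condition (ii): bk = 152·5 = 760; vr = 20·39 = 780. Match? NO.
Both conditions hold? NO.

NO


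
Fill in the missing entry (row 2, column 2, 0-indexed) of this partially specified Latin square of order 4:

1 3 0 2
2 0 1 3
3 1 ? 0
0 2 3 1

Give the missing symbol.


Row 2 contains symbols [0, 1, 3] — missing [2].
Column 2 contains symbols [0, 1, 3] — missing [2].
The missing symbol must appear in both missing sets; intersection = [2].
Therefore the hidden value is 2.

Missing value = 2.


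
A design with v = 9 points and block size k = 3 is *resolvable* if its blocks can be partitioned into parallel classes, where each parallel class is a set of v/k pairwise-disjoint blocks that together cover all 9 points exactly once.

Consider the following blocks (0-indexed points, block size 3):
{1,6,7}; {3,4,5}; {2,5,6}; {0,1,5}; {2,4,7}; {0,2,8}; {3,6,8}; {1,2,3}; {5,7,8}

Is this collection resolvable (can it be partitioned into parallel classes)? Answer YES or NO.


v = 9, block size k = 3, number of blocks = 9.
For resolvability, blocks must partition into parallel classes of size v/k = 3.
Total blocks must therefore be a multiple of 3: 9 = 3·3 + 0 ⇒ divisible ✓.
Consider block {2,5,6}. It intersects every other block in the collection, so no parallel class of size 3 can contain it.
Since every block must belong to some parallel class in a resolution, the collection cannot be partitioned into parallel classes.
Resolvable? NO.

NO


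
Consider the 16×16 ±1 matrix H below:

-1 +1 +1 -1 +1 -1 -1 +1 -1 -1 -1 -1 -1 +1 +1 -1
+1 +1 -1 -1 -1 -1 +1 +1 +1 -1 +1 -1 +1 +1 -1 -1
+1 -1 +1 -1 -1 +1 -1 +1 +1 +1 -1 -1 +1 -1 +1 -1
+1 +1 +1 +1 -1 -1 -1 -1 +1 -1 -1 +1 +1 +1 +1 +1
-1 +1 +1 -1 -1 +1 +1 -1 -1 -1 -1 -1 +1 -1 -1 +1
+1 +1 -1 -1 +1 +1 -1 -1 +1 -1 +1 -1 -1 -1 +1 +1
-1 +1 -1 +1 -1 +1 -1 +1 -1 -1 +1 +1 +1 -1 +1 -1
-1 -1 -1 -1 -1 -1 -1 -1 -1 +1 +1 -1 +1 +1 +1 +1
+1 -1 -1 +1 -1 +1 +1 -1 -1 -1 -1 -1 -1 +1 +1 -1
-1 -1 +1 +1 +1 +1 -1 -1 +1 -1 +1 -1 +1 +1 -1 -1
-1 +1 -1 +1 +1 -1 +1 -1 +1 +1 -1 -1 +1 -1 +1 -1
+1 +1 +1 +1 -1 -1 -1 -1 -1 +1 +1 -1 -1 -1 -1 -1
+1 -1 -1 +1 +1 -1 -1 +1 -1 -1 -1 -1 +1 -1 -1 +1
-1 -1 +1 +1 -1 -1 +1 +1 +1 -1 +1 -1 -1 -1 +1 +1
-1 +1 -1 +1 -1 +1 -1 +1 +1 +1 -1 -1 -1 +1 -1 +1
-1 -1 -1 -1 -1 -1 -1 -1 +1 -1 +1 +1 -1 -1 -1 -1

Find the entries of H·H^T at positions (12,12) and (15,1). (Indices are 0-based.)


Row 1 of H: [1, 1, -1, -1, -1, -1, 1, 1, 1, -1, 1, -1, 1, 1, -1, -1].
Row 12 of H: [1, -1, -1, 1, 1, -1, -1, 1, -1, -1, -1, -1, 1, -1, -1, 1].
Row 15 of H: [-1, -1, -1, -1, -1, -1, -1, -1, 1, -1, 1, 1, -1, -1, -1, -1].
(H·H^T)[12][12] = Σ_j H[12][j]·H[12][j] = (1)² + (-1)² + (-1)² + (1)² + (1)² + (-1)² + (-1)² + (1)² + (-1)² + (-1)² + (-1)² + (-1)² + (1)² + (-1)² + (-1)² + (1)² = 1 + 1 + 1 + 1 + 1 + 1 + 1 + 1 + 1 + 1 + 1 + 1 + 1 + 1 + 1 + 1 = 16.
(H·H^T)[15][1] = Σ_j H[15][j]·H[1][j] = (-1)·(1) + (-1)·(1) + (-1)·(-1) + (-1)·(-1) + (-1)·(-1) + (-1)·(-1) + (-1)·(1) + (-1)·(1) + (1)·(1) + (-1)·(-1) + (1)·(1) + (1)·(-1) + (-1)·(1) + (-1)·(1) + (-1)·(-1) + (-1)·(-1) = -1 + -1 + 1 + 1 + 1 + 1 + -1 + -1 + 1 + 1 + 1 + -1 + -1 + -1 + 1 + 1 = 2.
Rows 15 and 1 are not orthogonal (dot product = 2 ≠ 0), so H is not a Hadamard matrix.

(12,12) entry = 16; (15,1) entry = 2.
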